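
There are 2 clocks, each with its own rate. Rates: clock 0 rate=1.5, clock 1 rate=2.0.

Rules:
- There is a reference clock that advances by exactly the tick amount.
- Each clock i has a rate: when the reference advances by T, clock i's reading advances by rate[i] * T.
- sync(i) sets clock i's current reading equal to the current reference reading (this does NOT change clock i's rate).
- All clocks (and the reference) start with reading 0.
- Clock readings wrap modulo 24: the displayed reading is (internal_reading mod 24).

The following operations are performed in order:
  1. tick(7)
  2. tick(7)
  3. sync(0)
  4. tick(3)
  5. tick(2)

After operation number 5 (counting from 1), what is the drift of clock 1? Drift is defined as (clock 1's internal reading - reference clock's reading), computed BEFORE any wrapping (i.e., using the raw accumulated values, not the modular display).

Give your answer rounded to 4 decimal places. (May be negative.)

Answer: 19.0000

Derivation:
After op 1 tick(7): ref=7.0000 raw=[10.5000 14.0000]
After op 2 tick(7): ref=14.0000 raw=[21.0000 28.0000]
After op 3 sync(0): ref=14.0000 raw=[14.0000 28.0000]
After op 4 tick(3): ref=17.0000 raw=[18.5000 34.0000]
After op 5 tick(2): ref=19.0000 raw=[21.5000 38.0000]
Drift of clock 1 after op 5: 38.0000 - 19.0000 = 19.0000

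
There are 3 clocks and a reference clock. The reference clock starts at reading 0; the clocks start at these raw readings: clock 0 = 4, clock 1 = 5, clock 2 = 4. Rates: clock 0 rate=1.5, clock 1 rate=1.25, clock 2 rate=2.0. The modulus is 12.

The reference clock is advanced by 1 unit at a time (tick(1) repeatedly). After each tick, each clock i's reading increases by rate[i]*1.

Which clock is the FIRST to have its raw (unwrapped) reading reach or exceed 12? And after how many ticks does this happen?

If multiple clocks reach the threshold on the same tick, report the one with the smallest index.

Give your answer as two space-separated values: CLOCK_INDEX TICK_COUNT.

clock 0: start=4, rate=1.5, needs 12-4 = 8; ticks = ceil(8/1.5) = ceil(5.3333) = 6; reading at tick 6 = 4 + 1.5*6 = 13.0000
clock 1: start=5, rate=1.25, needs 12-5 = 7; ticks = ceil(7/1.25) = ceil(5.6000) = 6; reading at tick 6 = 5 + 1.25*6 = 12.5000
clock 2: start=4, rate=2.0, needs 12-4 = 8; ticks = ceil(8/2.0) = ceil(4.0000) = 4; reading at tick 4 = 4 + 2.0*4 = 12.0000
Minimum tick count = 4; winners = [2]; smallest index = 2

Answer: 2 4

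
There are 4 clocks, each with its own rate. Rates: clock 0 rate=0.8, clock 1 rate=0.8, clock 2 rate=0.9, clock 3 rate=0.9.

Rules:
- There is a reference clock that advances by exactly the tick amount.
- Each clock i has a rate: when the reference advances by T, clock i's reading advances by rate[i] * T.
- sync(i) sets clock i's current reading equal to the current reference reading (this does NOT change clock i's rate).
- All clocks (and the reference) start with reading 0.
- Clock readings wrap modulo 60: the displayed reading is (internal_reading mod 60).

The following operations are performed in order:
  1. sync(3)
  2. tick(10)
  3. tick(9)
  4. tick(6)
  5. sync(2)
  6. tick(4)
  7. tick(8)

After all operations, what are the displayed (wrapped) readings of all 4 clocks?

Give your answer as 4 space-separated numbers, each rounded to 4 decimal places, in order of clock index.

Answer: 29.6000 29.6000 35.8000 33.3000

Derivation:
After op 1 sync(3): ref=0.0000 raw=[0.0000 0.0000 0.0000 0.0000]
After op 2 tick(10): ref=10.0000 raw=[8.0000 8.0000 9.0000 9.0000]
After op 3 tick(9): ref=19.0000 raw=[15.2000 15.2000 17.1000 17.1000]
After op 4 tick(6): ref=25.0000 raw=[20.0000 20.0000 22.5000 22.5000]
After op 5 sync(2): ref=25.0000 raw=[20.0000 20.0000 25.0000 22.5000]
After op 6 tick(4): ref=29.0000 raw=[23.2000 23.2000 28.6000 26.1000]
After op 7 tick(8): ref=37.0000 raw=[29.6000 29.6000 35.8000 33.3000]
Wrap final raw readings (mod 60): 29.6000 mod 60 = 29.6000; 29.6000 mod 60 = 29.6000; 35.8000 mod 60 = 35.8000; 33.3000 mod 60 = 33.3000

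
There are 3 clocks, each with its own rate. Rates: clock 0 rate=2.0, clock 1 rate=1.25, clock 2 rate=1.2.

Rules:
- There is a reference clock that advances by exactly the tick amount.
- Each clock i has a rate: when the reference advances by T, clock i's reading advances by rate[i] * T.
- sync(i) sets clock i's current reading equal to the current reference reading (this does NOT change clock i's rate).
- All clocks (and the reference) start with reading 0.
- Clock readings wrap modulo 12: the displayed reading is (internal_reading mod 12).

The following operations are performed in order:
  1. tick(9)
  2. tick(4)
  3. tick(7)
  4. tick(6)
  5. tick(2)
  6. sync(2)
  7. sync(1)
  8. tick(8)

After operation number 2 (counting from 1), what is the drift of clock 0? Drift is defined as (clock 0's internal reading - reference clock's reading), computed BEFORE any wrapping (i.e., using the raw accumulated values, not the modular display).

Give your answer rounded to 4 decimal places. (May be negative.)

After op 1 tick(9): ref=9.0000 raw=[18.0000 11.2500 10.8000]
After op 2 tick(4): ref=13.0000 raw=[26.0000 16.2500 15.6000]
Drift of clock 0 after op 2: 26.0000 - 13.0000 = 13.0000

Answer: 13.0000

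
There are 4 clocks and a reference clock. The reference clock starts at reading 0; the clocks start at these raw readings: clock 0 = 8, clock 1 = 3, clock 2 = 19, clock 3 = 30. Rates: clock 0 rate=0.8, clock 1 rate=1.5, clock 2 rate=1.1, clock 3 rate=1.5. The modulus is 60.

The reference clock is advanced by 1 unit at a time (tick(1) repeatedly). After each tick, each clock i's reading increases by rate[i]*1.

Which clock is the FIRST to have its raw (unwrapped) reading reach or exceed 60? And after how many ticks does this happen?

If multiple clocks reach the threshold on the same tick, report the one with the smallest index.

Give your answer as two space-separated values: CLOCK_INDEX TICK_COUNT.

clock 0: start=8, rate=0.8, needs 60-8 = 52; ticks = ceil(52/0.8) = ceil(65.0000) = 65; reading at tick 65 = 8 + 0.8*65 = 60.0000
clock 1: start=3, rate=1.5, needs 60-3 = 57; ticks = ceil(57/1.5) = ceil(38.0000) = 38; reading at tick 38 = 3 + 1.5*38 = 60.0000
clock 2: start=19, rate=1.1, needs 60-19 = 41; ticks = ceil(41/1.1) = ceil(37.2727) = 38; reading at tick 38 = 19 + 1.1*38 = 60.8000
clock 3: start=30, rate=1.5, needs 60-30 = 30; ticks = ceil(30/1.5) = ceil(20.0000) = 20; reading at tick 20 = 30 + 1.5*20 = 60.0000
Minimum tick count = 20; winners = [3]; smallest index = 3

Answer: 3 20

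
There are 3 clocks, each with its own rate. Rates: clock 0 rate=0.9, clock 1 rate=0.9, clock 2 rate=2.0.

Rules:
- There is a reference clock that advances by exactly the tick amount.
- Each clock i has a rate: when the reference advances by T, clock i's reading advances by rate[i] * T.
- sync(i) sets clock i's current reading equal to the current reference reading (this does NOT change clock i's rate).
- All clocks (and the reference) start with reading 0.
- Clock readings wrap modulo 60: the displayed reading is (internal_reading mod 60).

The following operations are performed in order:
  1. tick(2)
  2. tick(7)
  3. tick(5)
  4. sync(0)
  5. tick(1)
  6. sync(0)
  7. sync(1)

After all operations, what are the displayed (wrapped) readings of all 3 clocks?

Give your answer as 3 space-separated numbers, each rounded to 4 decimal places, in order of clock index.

Answer: 15.0000 15.0000 30.0000

Derivation:
After op 1 tick(2): ref=2.0000 raw=[1.8000 1.8000 4.0000]
After op 2 tick(7): ref=9.0000 raw=[8.1000 8.1000 18.0000]
After op 3 tick(5): ref=14.0000 raw=[12.6000 12.6000 28.0000]
After op 4 sync(0): ref=14.0000 raw=[14.0000 12.6000 28.0000]
After op 5 tick(1): ref=15.0000 raw=[14.9000 13.5000 30.0000]
After op 6 sync(0): ref=15.0000 raw=[15.0000 13.5000 30.0000]
After op 7 sync(1): ref=15.0000 raw=[15.0000 15.0000 30.0000]
Wrap final raw readings (mod 60): 15.0000 mod 60 = 15.0000; 15.0000 mod 60 = 15.0000; 30.0000 mod 60 = 30.0000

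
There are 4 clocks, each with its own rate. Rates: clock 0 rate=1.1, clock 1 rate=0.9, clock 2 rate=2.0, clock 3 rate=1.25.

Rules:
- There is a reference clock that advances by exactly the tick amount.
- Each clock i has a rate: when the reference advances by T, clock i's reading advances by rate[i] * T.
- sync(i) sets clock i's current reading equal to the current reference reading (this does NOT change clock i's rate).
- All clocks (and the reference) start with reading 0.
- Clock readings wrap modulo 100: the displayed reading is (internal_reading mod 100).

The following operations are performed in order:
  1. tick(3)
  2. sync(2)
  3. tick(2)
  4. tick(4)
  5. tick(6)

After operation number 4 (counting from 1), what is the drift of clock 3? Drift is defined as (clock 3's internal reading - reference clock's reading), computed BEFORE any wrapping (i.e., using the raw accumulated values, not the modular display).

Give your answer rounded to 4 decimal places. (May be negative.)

Answer: 2.2500

Derivation:
After op 1 tick(3): ref=3.0000 raw=[3.3000 2.7000 6.0000 3.7500]
After op 2 sync(2): ref=3.0000 raw=[3.3000 2.7000 3.0000 3.7500]
After op 3 tick(2): ref=5.0000 raw=[5.5000 4.5000 7.0000 6.2500]
After op 4 tick(4): ref=9.0000 raw=[9.9000 8.1000 15.0000 11.2500]
Drift of clock 3 after op 4: 11.2500 - 9.0000 = 2.2500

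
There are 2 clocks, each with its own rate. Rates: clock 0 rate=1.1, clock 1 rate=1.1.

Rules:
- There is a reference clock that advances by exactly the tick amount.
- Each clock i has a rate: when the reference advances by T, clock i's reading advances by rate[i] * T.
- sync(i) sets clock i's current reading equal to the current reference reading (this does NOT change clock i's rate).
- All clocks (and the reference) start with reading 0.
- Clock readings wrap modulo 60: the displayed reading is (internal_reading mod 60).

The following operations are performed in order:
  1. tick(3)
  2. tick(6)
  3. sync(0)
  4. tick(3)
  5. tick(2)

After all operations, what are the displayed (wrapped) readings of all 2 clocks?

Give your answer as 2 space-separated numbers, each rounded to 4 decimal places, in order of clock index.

After op 1 tick(3): ref=3.0000 raw=[3.3000 3.3000]
After op 2 tick(6): ref=9.0000 raw=[9.9000 9.9000]
After op 3 sync(0): ref=9.0000 raw=[9.0000 9.9000]
After op 4 tick(3): ref=12.0000 raw=[12.3000 13.2000]
After op 5 tick(2): ref=14.0000 raw=[14.5000 15.4000]
Wrap final raw readings (mod 60): 14.5000 mod 60 = 14.5000; 15.4000 mod 60 = 15.4000

Answer: 14.5000 15.4000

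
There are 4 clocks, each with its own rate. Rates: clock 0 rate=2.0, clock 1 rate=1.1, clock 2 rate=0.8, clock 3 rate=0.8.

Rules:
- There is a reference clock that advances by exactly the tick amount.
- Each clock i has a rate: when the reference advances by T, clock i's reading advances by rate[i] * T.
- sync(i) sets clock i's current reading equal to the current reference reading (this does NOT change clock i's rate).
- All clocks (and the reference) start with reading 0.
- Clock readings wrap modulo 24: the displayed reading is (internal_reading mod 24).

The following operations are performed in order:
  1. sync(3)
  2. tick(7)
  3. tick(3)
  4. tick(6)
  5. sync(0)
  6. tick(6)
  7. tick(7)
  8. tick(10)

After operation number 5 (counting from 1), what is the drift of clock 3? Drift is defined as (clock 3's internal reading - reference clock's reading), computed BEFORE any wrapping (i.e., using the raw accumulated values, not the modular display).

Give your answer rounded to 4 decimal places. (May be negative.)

After op 1 sync(3): ref=0.0000 raw=[0.0000 0.0000 0.0000 0.0000]
After op 2 tick(7): ref=7.0000 raw=[14.0000 7.7000 5.6000 5.6000]
After op 3 tick(3): ref=10.0000 raw=[20.0000 11.0000 8.0000 8.0000]
After op 4 tick(6): ref=16.0000 raw=[32.0000 17.6000 12.8000 12.8000]
After op 5 sync(0): ref=16.0000 raw=[16.0000 17.6000 12.8000 12.8000]
Drift of clock 3 after op 5: 12.8000 - 16.0000 = -3.2000

Answer: -3.2000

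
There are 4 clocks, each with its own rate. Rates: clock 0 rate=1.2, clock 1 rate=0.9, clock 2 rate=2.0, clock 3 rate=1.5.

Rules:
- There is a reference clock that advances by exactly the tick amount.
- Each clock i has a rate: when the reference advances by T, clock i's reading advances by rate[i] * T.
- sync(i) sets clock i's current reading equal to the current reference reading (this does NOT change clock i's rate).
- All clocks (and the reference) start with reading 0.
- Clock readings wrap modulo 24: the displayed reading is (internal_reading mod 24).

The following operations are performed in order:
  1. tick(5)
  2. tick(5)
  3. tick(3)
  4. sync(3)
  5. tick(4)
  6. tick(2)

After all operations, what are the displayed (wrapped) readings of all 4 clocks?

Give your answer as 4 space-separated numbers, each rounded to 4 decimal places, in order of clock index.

After op 1 tick(5): ref=5.0000 raw=[6.0000 4.5000 10.0000 7.5000]
After op 2 tick(5): ref=10.0000 raw=[12.0000 9.0000 20.0000 15.0000]
After op 3 tick(3): ref=13.0000 raw=[15.6000 11.7000 26.0000 19.5000]
After op 4 sync(3): ref=13.0000 raw=[15.6000 11.7000 26.0000 13.0000]
After op 5 tick(4): ref=17.0000 raw=[20.4000 15.3000 34.0000 19.0000]
After op 6 tick(2): ref=19.0000 raw=[22.8000 17.1000 38.0000 22.0000]
Wrap final raw readings (mod 24): 22.8000 mod 24 = 22.8000; 17.1000 mod 24 = 17.1000; 38.0000 mod 24 = 14.0000; 22.0000 mod 24 = 22.0000

Answer: 22.8000 17.1000 14.0000 22.0000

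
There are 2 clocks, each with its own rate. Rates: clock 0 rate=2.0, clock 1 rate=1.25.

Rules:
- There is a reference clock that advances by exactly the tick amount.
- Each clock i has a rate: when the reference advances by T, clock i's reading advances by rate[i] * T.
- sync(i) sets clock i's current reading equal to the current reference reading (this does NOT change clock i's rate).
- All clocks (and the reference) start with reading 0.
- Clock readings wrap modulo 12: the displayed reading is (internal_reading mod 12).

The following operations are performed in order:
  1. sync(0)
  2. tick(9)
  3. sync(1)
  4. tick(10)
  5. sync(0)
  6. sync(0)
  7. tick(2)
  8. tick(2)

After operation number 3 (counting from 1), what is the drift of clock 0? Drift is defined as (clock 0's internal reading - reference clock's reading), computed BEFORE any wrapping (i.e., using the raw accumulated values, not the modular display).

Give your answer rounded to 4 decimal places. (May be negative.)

After op 1 sync(0): ref=0.0000 raw=[0.0000 0.0000]
After op 2 tick(9): ref=9.0000 raw=[18.0000 11.2500]
After op 3 sync(1): ref=9.0000 raw=[18.0000 9.0000]
Drift of clock 0 after op 3: 18.0000 - 9.0000 = 9.0000

Answer: 9.0000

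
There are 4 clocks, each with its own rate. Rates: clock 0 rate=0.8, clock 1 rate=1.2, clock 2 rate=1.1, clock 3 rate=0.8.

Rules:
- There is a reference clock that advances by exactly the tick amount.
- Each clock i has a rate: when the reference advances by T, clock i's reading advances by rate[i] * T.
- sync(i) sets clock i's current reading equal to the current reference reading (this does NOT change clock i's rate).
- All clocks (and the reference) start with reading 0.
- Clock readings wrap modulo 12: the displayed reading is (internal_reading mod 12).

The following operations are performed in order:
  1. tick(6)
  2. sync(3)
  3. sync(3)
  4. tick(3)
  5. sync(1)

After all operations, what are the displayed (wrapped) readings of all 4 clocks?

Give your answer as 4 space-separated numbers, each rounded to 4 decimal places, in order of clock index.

After op 1 tick(6): ref=6.0000 raw=[4.8000 7.2000 6.6000 4.8000]
After op 2 sync(3): ref=6.0000 raw=[4.8000 7.2000 6.6000 6.0000]
After op 3 sync(3): ref=6.0000 raw=[4.8000 7.2000 6.6000 6.0000]
After op 4 tick(3): ref=9.0000 raw=[7.2000 10.8000 9.9000 8.4000]
After op 5 sync(1): ref=9.0000 raw=[7.2000 9.0000 9.9000 8.4000]
Wrap final raw readings (mod 12): 7.2000 mod 12 = 7.2000; 9.0000 mod 12 = 9.0000; 9.9000 mod 12 = 9.9000; 8.4000 mod 12 = 8.4000

Answer: 7.2000 9.0000 9.9000 8.4000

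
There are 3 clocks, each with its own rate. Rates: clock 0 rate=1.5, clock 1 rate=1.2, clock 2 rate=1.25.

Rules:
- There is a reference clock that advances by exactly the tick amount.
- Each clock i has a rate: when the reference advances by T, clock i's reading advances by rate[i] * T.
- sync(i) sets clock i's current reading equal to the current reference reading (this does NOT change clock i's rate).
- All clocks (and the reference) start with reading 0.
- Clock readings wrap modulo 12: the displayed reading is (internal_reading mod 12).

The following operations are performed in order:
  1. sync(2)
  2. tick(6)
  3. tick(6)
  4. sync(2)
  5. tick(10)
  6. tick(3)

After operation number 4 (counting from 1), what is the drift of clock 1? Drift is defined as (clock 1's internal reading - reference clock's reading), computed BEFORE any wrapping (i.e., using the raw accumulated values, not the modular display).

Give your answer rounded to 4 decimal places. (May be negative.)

After op 1 sync(2): ref=0.0000 raw=[0.0000 0.0000 0.0000]
After op 2 tick(6): ref=6.0000 raw=[9.0000 7.2000 7.5000]
After op 3 tick(6): ref=12.0000 raw=[18.0000 14.4000 15.0000]
After op 4 sync(2): ref=12.0000 raw=[18.0000 14.4000 12.0000]
Drift of clock 1 after op 4: 14.4000 - 12.0000 = 2.4000

Answer: 2.4000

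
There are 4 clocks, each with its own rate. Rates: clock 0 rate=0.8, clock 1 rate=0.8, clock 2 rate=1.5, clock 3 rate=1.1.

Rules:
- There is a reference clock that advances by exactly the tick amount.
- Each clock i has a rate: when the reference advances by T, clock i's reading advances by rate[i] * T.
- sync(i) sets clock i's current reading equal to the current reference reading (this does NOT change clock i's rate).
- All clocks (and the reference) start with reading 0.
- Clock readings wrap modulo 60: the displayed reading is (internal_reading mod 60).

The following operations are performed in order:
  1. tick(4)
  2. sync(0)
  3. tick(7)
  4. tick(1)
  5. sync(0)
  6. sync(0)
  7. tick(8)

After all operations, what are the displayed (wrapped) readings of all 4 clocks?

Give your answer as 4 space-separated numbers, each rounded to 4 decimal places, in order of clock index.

After op 1 tick(4): ref=4.0000 raw=[3.2000 3.2000 6.0000 4.4000]
After op 2 sync(0): ref=4.0000 raw=[4.0000 3.2000 6.0000 4.4000]
After op 3 tick(7): ref=11.0000 raw=[9.6000 8.8000 16.5000 12.1000]
After op 4 tick(1): ref=12.0000 raw=[10.4000 9.6000 18.0000 13.2000]
After op 5 sync(0): ref=12.0000 raw=[12.0000 9.6000 18.0000 13.2000]
After op 6 sync(0): ref=12.0000 raw=[12.0000 9.6000 18.0000 13.2000]
After op 7 tick(8): ref=20.0000 raw=[18.4000 16.0000 30.0000 22.0000]
Wrap final raw readings (mod 60): 18.4000 mod 60 = 18.4000; 16.0000 mod 60 = 16.0000; 30.0000 mod 60 = 30.0000; 22.0000 mod 60 = 22.0000

Answer: 18.4000 16.0000 30.0000 22.0000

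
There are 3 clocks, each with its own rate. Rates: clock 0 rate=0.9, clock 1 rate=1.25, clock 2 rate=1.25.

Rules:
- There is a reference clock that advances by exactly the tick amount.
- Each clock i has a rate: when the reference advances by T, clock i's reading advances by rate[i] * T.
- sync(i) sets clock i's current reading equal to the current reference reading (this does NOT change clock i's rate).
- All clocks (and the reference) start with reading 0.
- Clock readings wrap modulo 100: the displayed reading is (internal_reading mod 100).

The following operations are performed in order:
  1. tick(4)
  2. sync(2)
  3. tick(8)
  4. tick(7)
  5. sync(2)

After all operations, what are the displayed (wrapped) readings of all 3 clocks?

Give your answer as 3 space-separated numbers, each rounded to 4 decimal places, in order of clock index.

Answer: 17.1000 23.7500 19.0000

Derivation:
After op 1 tick(4): ref=4.0000 raw=[3.6000 5.0000 5.0000]
After op 2 sync(2): ref=4.0000 raw=[3.6000 5.0000 4.0000]
After op 3 tick(8): ref=12.0000 raw=[10.8000 15.0000 14.0000]
After op 4 tick(7): ref=19.0000 raw=[17.1000 23.7500 22.7500]
After op 5 sync(2): ref=19.0000 raw=[17.1000 23.7500 19.0000]
Wrap final raw readings (mod 100): 17.1000 mod 100 = 17.1000; 23.7500 mod 100 = 23.7500; 19.0000 mod 100 = 19.0000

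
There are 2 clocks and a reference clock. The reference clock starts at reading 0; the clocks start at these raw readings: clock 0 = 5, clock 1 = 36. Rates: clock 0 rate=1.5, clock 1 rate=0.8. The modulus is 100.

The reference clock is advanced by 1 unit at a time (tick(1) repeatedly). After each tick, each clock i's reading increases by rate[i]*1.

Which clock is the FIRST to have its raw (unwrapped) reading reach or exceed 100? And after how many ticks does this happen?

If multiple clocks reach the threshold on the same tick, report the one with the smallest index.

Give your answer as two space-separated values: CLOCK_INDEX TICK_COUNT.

Answer: 0 64

Derivation:
clock 0: start=5, rate=1.5, needs 100-5 = 95; ticks = ceil(95/1.5) = ceil(63.3333) = 64; reading at tick 64 = 5 + 1.5*64 = 101.0000
clock 1: start=36, rate=0.8, needs 100-36 = 64; ticks = ceil(64/0.8) = ceil(80.0000) = 80; reading at tick 80 = 36 + 0.8*80 = 100.0000
Minimum tick count = 64; winners = [0]; smallest index = 0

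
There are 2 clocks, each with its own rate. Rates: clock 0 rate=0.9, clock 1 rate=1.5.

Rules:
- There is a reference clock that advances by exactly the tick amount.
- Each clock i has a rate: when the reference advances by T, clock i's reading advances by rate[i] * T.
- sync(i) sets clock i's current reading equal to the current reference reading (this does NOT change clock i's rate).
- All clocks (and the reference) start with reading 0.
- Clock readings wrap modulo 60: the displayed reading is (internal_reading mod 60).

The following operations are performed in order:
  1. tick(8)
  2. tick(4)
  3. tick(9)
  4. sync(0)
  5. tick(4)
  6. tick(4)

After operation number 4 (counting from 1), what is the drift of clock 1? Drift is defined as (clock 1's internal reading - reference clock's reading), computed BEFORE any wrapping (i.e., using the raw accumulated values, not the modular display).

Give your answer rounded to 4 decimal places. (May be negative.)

Answer: 10.5000

Derivation:
After op 1 tick(8): ref=8.0000 raw=[7.2000 12.0000]
After op 2 tick(4): ref=12.0000 raw=[10.8000 18.0000]
After op 3 tick(9): ref=21.0000 raw=[18.9000 31.5000]
After op 4 sync(0): ref=21.0000 raw=[21.0000 31.5000]
Drift of clock 1 after op 4: 31.5000 - 21.0000 = 10.5000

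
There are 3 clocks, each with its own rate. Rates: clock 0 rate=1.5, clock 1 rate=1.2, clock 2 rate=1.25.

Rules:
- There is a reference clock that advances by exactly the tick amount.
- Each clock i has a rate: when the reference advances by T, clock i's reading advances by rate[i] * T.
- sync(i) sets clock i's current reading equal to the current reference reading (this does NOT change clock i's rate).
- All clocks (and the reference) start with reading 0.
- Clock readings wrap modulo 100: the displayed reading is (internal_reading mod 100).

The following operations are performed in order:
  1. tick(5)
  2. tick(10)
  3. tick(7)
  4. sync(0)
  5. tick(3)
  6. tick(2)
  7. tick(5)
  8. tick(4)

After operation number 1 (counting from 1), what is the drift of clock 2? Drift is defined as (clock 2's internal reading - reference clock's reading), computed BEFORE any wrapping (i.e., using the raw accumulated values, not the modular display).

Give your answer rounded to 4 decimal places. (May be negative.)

Answer: 1.2500

Derivation:
After op 1 tick(5): ref=5.0000 raw=[7.5000 6.0000 6.2500]
Drift of clock 2 after op 1: 6.2500 - 5.0000 = 1.2500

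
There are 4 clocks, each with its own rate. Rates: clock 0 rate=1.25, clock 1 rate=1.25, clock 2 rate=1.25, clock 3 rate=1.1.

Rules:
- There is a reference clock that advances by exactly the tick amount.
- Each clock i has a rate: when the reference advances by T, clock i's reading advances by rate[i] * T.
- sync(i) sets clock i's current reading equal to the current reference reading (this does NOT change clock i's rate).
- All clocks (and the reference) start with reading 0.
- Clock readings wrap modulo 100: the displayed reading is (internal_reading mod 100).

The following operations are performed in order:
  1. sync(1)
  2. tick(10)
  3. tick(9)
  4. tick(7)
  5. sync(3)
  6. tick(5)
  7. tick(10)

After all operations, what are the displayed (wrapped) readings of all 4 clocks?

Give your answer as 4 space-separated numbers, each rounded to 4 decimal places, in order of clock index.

Answer: 51.2500 51.2500 51.2500 42.5000

Derivation:
After op 1 sync(1): ref=0.0000 raw=[0.0000 0.0000 0.0000 0.0000]
After op 2 tick(10): ref=10.0000 raw=[12.5000 12.5000 12.5000 11.0000]
After op 3 tick(9): ref=19.0000 raw=[23.7500 23.7500 23.7500 20.9000]
After op 4 tick(7): ref=26.0000 raw=[32.5000 32.5000 32.5000 28.6000]
After op 5 sync(3): ref=26.0000 raw=[32.5000 32.5000 32.5000 26.0000]
After op 6 tick(5): ref=31.0000 raw=[38.7500 38.7500 38.7500 31.5000]
After op 7 tick(10): ref=41.0000 raw=[51.2500 51.2500 51.2500 42.5000]
Wrap final raw readings (mod 100): 51.2500 mod 100 = 51.2500; 51.2500 mod 100 = 51.2500; 51.2500 mod 100 = 51.2500; 42.5000 mod 100 = 42.5000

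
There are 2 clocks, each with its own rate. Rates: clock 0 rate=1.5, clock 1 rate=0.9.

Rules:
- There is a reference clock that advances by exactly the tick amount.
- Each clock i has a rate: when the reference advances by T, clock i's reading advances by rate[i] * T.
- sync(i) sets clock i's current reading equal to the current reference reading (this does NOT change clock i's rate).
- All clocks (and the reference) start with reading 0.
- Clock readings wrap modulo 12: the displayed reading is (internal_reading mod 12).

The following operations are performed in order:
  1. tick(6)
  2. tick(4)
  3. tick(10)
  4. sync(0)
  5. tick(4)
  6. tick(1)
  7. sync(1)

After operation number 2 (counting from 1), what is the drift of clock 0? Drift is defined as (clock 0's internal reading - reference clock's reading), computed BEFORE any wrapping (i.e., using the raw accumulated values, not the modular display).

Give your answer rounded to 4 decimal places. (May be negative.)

After op 1 tick(6): ref=6.0000 raw=[9.0000 5.4000]
After op 2 tick(4): ref=10.0000 raw=[15.0000 9.0000]
Drift of clock 0 after op 2: 15.0000 - 10.0000 = 5.0000

Answer: 5.0000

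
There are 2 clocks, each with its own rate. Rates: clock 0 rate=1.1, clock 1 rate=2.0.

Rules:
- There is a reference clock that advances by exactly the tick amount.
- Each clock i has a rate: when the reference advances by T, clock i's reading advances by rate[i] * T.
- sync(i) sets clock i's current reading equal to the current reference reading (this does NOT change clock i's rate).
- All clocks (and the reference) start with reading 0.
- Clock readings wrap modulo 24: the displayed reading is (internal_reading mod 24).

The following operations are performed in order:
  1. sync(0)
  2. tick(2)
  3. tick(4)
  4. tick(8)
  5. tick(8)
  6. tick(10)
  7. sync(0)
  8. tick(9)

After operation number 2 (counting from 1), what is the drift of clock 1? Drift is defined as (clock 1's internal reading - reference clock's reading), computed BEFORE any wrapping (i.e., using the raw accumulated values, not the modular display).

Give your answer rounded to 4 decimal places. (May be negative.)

After op 1 sync(0): ref=0.0000 raw=[0.0000 0.0000]
After op 2 tick(2): ref=2.0000 raw=[2.2000 4.0000]
Drift of clock 1 after op 2: 4.0000 - 2.0000 = 2.0000

Answer: 2.0000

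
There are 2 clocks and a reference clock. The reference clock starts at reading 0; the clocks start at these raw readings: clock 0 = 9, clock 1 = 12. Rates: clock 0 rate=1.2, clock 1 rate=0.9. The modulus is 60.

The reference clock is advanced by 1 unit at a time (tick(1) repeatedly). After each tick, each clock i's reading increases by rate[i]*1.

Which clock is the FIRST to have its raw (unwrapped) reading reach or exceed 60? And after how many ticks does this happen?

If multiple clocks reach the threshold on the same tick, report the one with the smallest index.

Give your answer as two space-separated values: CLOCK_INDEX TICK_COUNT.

Answer: 0 43

Derivation:
clock 0: start=9, rate=1.2, needs 60-9 = 51; ticks = ceil(51/1.2) = ceil(42.5000) = 43; reading at tick 43 = 9 + 1.2*43 = 60.6000
clock 1: start=12, rate=0.9, needs 60-12 = 48; ticks = ceil(48/0.9) = ceil(53.3333) = 54; reading at tick 54 = 12 + 0.9*54 = 60.6000
Minimum tick count = 43; winners = [0]; smallest index = 0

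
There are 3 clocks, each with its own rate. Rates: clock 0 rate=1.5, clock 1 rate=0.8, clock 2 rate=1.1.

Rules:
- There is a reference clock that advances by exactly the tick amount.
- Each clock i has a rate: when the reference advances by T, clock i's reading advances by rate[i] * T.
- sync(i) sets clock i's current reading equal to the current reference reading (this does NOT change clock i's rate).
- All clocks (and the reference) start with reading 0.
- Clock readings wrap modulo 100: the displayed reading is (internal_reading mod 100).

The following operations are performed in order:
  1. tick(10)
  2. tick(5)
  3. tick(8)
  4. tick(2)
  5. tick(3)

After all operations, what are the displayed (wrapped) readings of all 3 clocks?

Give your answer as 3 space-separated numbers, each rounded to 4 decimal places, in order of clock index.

Answer: 42.0000 22.4000 30.8000

Derivation:
After op 1 tick(10): ref=10.0000 raw=[15.0000 8.0000 11.0000]
After op 2 tick(5): ref=15.0000 raw=[22.5000 12.0000 16.5000]
After op 3 tick(8): ref=23.0000 raw=[34.5000 18.4000 25.3000]
After op 4 tick(2): ref=25.0000 raw=[37.5000 20.0000 27.5000]
After op 5 tick(3): ref=28.0000 raw=[42.0000 22.4000 30.8000]
Wrap final raw readings (mod 100): 42.0000 mod 100 = 42.0000; 22.4000 mod 100 = 22.4000; 30.8000 mod 100 = 30.8000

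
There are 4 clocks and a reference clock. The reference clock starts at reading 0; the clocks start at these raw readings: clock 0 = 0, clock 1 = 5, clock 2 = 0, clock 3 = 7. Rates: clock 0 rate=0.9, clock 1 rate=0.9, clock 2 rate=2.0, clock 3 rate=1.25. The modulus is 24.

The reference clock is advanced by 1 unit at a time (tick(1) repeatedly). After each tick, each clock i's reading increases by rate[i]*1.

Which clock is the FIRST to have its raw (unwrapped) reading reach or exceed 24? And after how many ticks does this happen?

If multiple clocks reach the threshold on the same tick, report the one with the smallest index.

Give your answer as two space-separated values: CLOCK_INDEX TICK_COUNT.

clock 0: start=0, rate=0.9, needs 24-0 = 24; ticks = ceil(24/0.9) = ceil(26.6667) = 27; reading at tick 27 = 0 + 0.9*27 = 24.3000
clock 1: start=5, rate=0.9, needs 24-5 = 19; ticks = ceil(19/0.9) = ceil(21.1111) = 22; reading at tick 22 = 5 + 0.9*22 = 24.8000
clock 2: start=0, rate=2.0, needs 24-0 = 24; ticks = ceil(24/2.0) = ceil(12.0000) = 12; reading at tick 12 = 0 + 2.0*12 = 24.0000
clock 3: start=7, rate=1.25, needs 24-7 = 17; ticks = ceil(17/1.25) = ceil(13.6000) = 14; reading at tick 14 = 7 + 1.25*14 = 24.5000
Minimum tick count = 12; winners = [2]; smallest index = 2

Answer: 2 12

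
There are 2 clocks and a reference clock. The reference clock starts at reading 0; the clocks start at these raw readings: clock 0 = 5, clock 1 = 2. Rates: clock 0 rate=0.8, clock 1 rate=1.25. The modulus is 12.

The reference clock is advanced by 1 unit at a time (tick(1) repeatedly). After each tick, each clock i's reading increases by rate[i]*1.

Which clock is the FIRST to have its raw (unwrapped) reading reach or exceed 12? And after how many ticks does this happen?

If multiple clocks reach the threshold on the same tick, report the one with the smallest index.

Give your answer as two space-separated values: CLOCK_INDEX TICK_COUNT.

clock 0: start=5, rate=0.8, needs 12-5 = 7; ticks = ceil(7/0.8) = ceil(8.7500) = 9; reading at tick 9 = 5 + 0.8*9 = 12.2000
clock 1: start=2, rate=1.25, needs 12-2 = 10; ticks = ceil(10/1.25) = ceil(8.0000) = 8; reading at tick 8 = 2 + 1.25*8 = 12.0000
Minimum tick count = 8; winners = [1]; smallest index = 1

Answer: 1 8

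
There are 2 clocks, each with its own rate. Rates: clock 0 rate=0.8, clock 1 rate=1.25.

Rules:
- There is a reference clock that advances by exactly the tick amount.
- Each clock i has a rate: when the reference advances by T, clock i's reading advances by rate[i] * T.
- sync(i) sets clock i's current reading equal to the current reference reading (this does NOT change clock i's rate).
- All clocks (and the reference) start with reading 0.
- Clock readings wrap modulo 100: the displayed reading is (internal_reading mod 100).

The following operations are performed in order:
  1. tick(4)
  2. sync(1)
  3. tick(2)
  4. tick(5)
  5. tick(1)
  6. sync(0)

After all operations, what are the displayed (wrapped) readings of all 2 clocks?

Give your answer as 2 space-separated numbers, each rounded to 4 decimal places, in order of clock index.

Answer: 12.0000 14.0000

Derivation:
After op 1 tick(4): ref=4.0000 raw=[3.2000 5.0000]
After op 2 sync(1): ref=4.0000 raw=[3.2000 4.0000]
After op 3 tick(2): ref=6.0000 raw=[4.8000 6.5000]
After op 4 tick(5): ref=11.0000 raw=[8.8000 12.7500]
After op 5 tick(1): ref=12.0000 raw=[9.6000 14.0000]
After op 6 sync(0): ref=12.0000 raw=[12.0000 14.0000]
Wrap final raw readings (mod 100): 12.0000 mod 100 = 12.0000; 14.0000 mod 100 = 14.0000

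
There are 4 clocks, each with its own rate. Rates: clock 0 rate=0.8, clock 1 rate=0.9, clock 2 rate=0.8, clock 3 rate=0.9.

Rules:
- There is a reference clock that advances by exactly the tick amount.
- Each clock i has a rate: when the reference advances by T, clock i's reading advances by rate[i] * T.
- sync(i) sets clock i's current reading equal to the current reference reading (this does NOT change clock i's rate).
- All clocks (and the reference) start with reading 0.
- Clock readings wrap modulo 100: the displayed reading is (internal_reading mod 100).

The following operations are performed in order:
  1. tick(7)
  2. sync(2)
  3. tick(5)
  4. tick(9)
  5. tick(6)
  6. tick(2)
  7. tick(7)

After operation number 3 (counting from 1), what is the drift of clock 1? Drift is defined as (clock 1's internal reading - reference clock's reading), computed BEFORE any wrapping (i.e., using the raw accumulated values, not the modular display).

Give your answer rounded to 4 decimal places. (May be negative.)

Answer: -1.2000

Derivation:
After op 1 tick(7): ref=7.0000 raw=[5.6000 6.3000 5.6000 6.3000]
After op 2 sync(2): ref=7.0000 raw=[5.6000 6.3000 7.0000 6.3000]
After op 3 tick(5): ref=12.0000 raw=[9.6000 10.8000 11.0000 10.8000]
Drift of clock 1 after op 3: 10.8000 - 12.0000 = -1.2000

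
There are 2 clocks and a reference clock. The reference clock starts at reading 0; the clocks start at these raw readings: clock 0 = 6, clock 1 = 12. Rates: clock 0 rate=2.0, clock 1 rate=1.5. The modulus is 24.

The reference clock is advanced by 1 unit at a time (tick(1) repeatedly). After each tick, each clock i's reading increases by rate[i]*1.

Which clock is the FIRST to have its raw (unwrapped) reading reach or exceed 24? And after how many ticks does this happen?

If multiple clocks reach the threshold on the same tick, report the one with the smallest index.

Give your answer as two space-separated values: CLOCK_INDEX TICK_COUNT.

Answer: 1 8

Derivation:
clock 0: start=6, rate=2.0, needs 24-6 = 18; ticks = ceil(18/2.0) = ceil(9.0000) = 9; reading at tick 9 = 6 + 2.0*9 = 24.0000
clock 1: start=12, rate=1.5, needs 24-12 = 12; ticks = ceil(12/1.5) = ceil(8.0000) = 8; reading at tick 8 = 12 + 1.5*8 = 24.0000
Minimum tick count = 8; winners = [1]; smallest index = 1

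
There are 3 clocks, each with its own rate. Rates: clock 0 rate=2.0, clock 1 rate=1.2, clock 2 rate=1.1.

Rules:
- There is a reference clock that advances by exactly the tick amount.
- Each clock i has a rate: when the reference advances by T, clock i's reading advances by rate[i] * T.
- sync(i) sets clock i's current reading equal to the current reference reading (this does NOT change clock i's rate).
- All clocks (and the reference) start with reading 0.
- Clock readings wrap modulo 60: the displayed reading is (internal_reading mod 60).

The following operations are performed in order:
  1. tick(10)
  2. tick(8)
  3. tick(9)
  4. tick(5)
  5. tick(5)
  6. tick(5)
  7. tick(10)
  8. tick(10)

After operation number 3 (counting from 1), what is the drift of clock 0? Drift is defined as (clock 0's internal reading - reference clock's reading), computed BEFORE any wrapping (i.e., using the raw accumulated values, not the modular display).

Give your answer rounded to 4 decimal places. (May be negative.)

After op 1 tick(10): ref=10.0000 raw=[20.0000 12.0000 11.0000]
After op 2 tick(8): ref=18.0000 raw=[36.0000 21.6000 19.8000]
After op 3 tick(9): ref=27.0000 raw=[54.0000 32.4000 29.7000]
Drift of clock 0 after op 3: 54.0000 - 27.0000 = 27.0000

Answer: 27.0000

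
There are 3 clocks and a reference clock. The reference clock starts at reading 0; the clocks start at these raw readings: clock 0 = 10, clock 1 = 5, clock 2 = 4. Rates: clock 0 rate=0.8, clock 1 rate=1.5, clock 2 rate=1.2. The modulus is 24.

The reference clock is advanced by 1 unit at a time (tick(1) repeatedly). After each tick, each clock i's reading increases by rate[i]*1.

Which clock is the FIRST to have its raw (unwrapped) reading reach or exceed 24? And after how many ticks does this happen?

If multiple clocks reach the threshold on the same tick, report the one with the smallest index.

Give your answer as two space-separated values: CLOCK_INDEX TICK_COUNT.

clock 0: start=10, rate=0.8, needs 24-10 = 14; ticks = ceil(14/0.8) = ceil(17.5000) = 18; reading at tick 18 = 10 + 0.8*18 = 24.4000
clock 1: start=5, rate=1.5, needs 24-5 = 19; ticks = ceil(19/1.5) = ceil(12.6667) = 13; reading at tick 13 = 5 + 1.5*13 = 24.5000
clock 2: start=4, rate=1.2, needs 24-4 = 20; ticks = ceil(20/1.2) = ceil(16.6667) = 17; reading at tick 17 = 4 + 1.2*17 = 24.4000
Minimum tick count = 13; winners = [1]; smallest index = 1

Answer: 1 13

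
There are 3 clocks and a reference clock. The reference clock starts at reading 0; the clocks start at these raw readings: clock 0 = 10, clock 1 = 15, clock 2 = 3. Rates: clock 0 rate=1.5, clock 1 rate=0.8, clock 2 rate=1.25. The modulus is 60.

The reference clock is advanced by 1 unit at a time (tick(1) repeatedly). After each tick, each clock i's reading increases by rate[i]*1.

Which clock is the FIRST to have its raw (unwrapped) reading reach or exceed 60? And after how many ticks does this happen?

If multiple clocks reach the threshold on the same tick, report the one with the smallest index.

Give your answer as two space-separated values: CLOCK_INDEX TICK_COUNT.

clock 0: start=10, rate=1.5, needs 60-10 = 50; ticks = ceil(50/1.5) = ceil(33.3333) = 34; reading at tick 34 = 10 + 1.5*34 = 61.0000
clock 1: start=15, rate=0.8, needs 60-15 = 45; ticks = ceil(45/0.8) = ceil(56.2500) = 57; reading at tick 57 = 15 + 0.8*57 = 60.6000
clock 2: start=3, rate=1.25, needs 60-3 = 57; ticks = ceil(57/1.25) = ceil(45.6000) = 46; reading at tick 46 = 3 + 1.25*46 = 60.5000
Minimum tick count = 34; winners = [0]; smallest index = 0

Answer: 0 34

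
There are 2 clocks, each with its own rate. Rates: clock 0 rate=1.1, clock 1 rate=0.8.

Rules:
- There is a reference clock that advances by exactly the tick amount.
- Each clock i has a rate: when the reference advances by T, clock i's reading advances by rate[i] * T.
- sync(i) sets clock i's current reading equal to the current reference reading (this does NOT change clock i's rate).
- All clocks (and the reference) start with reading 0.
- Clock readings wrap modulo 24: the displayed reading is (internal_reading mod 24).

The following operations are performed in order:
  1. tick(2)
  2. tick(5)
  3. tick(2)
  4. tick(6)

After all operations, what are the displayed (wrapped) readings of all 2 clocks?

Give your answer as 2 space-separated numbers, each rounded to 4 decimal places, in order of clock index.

After op 1 tick(2): ref=2.0000 raw=[2.2000 1.6000]
After op 2 tick(5): ref=7.0000 raw=[7.7000 5.6000]
After op 3 tick(2): ref=9.0000 raw=[9.9000 7.2000]
After op 4 tick(6): ref=15.0000 raw=[16.5000 12.0000]
Wrap final raw readings (mod 24): 16.5000 mod 24 = 16.5000; 12.0000 mod 24 = 12.0000

Answer: 16.5000 12.0000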